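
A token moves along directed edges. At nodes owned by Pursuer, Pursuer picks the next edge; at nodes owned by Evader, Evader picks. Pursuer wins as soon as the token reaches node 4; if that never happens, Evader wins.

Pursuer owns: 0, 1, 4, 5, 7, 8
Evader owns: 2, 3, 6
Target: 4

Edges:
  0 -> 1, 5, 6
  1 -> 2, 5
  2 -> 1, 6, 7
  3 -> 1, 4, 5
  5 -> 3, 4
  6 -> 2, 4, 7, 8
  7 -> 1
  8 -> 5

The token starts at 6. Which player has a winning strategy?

Evader

A0 = {4}
A1: add {5} — 5 (Pursuer) has 5→4.
A2: add {0, 1, 8} — 0 (Pursuer) has 0→5; 1 (Pursuer) has 1→5; 8 (Pursuer) has 8→5.
A3: add {3, 7} — 3 (Evader): all of {1, 4, 5} already in; 7 (Pursuer) has 7→1.
A4 = A3; e.g. 2 (Evader) can still go to 6. Fixed point.
6 never enters the attractor, so Evader can avoid the target forever.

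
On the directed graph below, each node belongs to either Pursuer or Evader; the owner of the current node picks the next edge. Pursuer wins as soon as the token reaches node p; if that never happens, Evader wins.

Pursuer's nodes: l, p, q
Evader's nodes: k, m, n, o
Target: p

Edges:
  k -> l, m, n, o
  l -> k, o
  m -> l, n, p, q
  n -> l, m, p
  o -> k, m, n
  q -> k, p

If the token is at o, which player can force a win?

A0 = {p}
A1: add {q} — q (Pursuer) has q→p.
A2 = A1; e.g. k (Evader) can still go to l. Fixed point.
o never enters the attractor, so Evader can avoid the target forever.

Evader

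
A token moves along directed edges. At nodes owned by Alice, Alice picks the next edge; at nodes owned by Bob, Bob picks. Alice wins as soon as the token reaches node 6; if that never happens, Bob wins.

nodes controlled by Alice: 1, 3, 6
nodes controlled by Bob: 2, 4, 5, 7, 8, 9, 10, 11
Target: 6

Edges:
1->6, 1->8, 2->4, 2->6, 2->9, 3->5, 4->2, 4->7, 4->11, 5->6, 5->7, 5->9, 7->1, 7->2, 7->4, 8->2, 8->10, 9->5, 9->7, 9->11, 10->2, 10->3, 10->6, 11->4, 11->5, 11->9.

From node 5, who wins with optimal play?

A0 = {6}
A1: add {1} — 1 (Alice) has 1→6.
A2 = A1; e.g. 2 (Bob) can still go to 4. Fixed point.
5 never enters the attractor, so Bob can avoid the target forever.

Bob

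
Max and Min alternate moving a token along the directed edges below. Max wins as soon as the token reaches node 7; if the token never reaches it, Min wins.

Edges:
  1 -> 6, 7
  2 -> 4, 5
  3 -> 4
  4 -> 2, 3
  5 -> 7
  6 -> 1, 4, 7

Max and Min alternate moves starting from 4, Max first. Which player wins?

Track states (vertex, player-to-move).
A0 = {(7,Max), (7,Min)}
A1: add {(1,Max), (5,Max), (5,Min), (6,Max)}.
A2: add {(1,Min), (2,Max)}.
A3 = A2; e.g. (2,Min) stays out. (4,Max) never enters ⇒ Min avoids the target.

Min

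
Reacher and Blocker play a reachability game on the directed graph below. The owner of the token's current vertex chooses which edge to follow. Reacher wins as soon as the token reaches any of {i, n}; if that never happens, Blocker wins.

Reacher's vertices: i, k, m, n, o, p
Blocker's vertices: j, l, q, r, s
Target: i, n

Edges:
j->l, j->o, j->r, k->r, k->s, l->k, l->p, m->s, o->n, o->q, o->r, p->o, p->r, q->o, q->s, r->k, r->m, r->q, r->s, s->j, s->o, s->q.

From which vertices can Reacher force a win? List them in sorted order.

A0 = {i, n}
A1: add {o} — o (Reacher) has o→n.
A2: add {p} — p (Reacher) has p→o.
A3 = A2; e.g. j (Blocker) can still go to l. Fixed point.
Reacher's winning region = {i, n, o, p}.

i, n, o, p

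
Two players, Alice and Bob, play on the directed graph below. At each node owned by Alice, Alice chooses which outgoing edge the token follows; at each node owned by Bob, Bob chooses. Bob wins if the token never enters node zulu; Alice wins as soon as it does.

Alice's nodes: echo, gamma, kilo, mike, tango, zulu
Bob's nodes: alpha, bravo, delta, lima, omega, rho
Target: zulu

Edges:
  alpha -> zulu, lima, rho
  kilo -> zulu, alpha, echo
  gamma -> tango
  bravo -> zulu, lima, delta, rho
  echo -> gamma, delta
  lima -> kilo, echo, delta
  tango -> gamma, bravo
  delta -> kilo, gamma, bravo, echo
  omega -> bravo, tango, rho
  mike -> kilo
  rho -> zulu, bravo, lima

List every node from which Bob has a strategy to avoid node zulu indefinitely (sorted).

A0 = {zulu}
A1: add {kilo} — kilo (Alice) has kilo→zulu.
A2: add {mike} — mike (Alice) has mike→kilo.
A3 = A2; e.g. alpha (Bob) can still go to lima. Fixed point.
Alice's attractor = {kilo, mike, zulu}; Bob avoids the target exactly from the complement.

alpha, bravo, delta, echo, gamma, lima, omega, rho, tango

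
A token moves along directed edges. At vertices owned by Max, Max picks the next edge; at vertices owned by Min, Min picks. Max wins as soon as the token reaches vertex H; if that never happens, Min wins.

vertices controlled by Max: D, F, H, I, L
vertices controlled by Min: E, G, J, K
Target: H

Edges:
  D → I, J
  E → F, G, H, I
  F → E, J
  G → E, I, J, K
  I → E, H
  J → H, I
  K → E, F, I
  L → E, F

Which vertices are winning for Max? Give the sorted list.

D, F, H, I, J, L

A0 = {H}
A1: add {I} — I (Max) has I→H.
A2: add {D, J} — D (Max) has D→I; J (Min): all of {H, I} already in.
A3: add {F} — F (Max) has F→J.
A4: add {L} — L (Max) has L→F.
A5 = A4; e.g. E (Min) can still go to G. Fixed point.
Max's winning region = {D, F, H, I, J, L}.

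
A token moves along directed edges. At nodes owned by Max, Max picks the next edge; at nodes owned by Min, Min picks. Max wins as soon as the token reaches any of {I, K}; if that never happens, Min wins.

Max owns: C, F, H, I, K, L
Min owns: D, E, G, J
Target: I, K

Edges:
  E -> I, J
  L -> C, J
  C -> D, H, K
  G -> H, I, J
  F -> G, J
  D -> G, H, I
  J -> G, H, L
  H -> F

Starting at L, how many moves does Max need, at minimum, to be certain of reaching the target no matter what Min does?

2

A0 = {I, K}
A1: add {C} — C (Max) has C→K.
A2: add {L} — L (Max) has L→C.
A3 = A2; e.g. D (Min) can still go to G. Fixed point.
L enters the attractor at level 2, so Max can force the target in 2 moves from there.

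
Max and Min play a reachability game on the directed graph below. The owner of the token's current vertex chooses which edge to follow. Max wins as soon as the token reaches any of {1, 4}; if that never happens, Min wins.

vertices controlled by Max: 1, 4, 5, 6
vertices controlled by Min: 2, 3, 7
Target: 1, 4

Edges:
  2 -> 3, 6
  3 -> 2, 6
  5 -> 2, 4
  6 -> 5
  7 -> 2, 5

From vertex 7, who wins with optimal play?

Min

A0 = {1, 4}
A1: add {5} — 5 (Max) has 5→4.
A2: add {6} — 6 (Max) has 6→5.
A3 = A2; e.g. 2 (Min) can still go to 3. Fixed point.
7 never enters the attractor, so Min can avoid the target forever.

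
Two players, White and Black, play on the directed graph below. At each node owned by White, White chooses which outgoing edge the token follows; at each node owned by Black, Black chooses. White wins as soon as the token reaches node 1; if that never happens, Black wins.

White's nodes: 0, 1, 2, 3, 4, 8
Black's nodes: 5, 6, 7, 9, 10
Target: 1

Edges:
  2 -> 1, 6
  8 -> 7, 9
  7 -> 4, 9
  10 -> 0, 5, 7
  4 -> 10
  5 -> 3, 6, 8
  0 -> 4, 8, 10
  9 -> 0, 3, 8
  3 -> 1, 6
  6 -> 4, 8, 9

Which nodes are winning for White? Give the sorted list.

1, 2, 3

A0 = {1}
A1: add {2, 3} — 2 (White) has 2→1; 3 (White) has 3→1.
A2 = A1; e.g. 0 (White) has no edge into A1. Fixed point.
White's winning region = {1, 2, 3}.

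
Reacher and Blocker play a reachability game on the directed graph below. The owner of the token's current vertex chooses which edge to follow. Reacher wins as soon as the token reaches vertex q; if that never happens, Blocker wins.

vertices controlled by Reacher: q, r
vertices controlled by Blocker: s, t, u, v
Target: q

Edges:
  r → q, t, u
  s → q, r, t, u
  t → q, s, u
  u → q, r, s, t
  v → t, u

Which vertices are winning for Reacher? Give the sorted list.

A0 = {q}
A1: add {r} — r (Reacher) has r→q.
A2 = A1; e.g. s (Blocker) can still go to t. Fixed point.
Reacher's winning region = {q, r}.

q, r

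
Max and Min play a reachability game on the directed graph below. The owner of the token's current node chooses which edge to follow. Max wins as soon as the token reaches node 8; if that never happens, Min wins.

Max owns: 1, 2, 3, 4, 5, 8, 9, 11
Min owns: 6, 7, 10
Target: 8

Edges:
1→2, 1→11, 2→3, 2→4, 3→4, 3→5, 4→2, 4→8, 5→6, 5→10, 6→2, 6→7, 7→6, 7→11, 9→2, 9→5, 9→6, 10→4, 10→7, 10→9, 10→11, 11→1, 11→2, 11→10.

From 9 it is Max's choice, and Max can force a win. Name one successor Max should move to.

2

A0 = {8}
A1: add {4} — 4 (Max) has 4→8.
A2: add {2, 3} — 2 (Max) has 2→4; 3 (Max) has 3→4.
A3: add {1, 9, 11} — 1 (Max) has 1→2; 9 (Max) has 9→2; 11 (Max) has 11→2.
A4 = A3; e.g. 5 (Max) has no edge into A3. Fixed point.
From 9, successor 2 is in the attractor (rank 2); the other successors 5, 6 are not.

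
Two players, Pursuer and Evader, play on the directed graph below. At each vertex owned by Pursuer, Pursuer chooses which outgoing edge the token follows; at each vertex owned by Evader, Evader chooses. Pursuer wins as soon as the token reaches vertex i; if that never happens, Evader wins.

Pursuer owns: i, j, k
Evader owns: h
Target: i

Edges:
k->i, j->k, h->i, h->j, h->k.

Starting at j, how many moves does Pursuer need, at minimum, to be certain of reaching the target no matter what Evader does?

A0 = {i}
A1: add {k} — k (Pursuer) has k→i.
A2: add {j} — j (Pursuer) has j→k.
j enters the attractor at level 2, so Pursuer can force the target in 2 moves from there.

2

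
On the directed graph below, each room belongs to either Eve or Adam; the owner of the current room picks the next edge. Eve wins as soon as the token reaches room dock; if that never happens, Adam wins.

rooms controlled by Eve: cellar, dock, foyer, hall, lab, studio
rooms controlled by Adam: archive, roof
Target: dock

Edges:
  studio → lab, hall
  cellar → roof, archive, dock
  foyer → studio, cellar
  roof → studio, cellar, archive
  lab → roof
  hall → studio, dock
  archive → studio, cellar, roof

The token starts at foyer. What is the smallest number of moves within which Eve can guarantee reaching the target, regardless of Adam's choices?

A0 = {dock}
A1: add {cellar, hall} — cellar (Eve) has cellar→dock; hall (Eve) has hall→dock.
A2: add {foyer, studio} — studio (Eve) has studio→hall; foyer (Eve) has foyer→cellar.
A3 = A2; e.g. roof (Adam) can still go to archive. Fixed point.
foyer enters the attractor at level 2, so Eve can force the target in 2 moves from there.

2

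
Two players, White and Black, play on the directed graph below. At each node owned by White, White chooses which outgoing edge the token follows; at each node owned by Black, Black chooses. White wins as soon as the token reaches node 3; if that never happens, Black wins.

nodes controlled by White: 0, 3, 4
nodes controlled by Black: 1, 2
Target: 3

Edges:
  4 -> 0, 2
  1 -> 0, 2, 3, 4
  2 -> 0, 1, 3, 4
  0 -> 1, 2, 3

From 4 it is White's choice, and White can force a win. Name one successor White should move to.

0

A0 = {3}
A1: add {0} — 0 (White) has 0→3.
A2: add {4} — 4 (White) has 4→0.
A3 = A2; e.g. 1 (Black) can still go to 2. Fixed point.
From 4, successor 0 is in the attractor (rank 1); the other successor 2 is not.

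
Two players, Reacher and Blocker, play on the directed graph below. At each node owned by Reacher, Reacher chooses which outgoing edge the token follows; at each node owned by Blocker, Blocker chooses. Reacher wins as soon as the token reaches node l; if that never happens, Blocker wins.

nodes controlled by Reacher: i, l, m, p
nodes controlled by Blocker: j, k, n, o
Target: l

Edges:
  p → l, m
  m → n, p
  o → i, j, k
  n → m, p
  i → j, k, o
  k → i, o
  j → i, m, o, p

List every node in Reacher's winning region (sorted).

l, m, n, p

A0 = {l}
A1: add {p} — p (Reacher) has p→l.
A2: add {m} — m (Reacher) has m→p.
A3: add {n} — n (Blocker): all of {m, p} already in.
A4 = A3; e.g. i (Reacher) has no edge into A3. Fixed point.
Reacher's winning region = {l, m, n, p}.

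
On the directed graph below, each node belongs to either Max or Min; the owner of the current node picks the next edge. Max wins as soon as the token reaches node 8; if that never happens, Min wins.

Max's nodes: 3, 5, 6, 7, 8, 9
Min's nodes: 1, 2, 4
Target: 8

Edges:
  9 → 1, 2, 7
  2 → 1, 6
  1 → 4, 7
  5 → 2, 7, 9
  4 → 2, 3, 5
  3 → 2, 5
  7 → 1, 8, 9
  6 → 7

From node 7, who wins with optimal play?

Max

A0 = {8}
A1: add {7} — 7 (Max) has 7→8.
7 ∈ A1, so Max can force the target.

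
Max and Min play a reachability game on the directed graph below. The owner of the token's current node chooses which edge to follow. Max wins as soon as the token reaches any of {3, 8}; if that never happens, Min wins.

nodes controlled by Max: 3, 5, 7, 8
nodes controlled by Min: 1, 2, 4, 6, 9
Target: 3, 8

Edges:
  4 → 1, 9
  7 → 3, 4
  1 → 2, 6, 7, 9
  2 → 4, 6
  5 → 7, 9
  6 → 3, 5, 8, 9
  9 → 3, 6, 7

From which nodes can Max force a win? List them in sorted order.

3, 5, 7, 8

A0 = {3, 8}
A1: add {7} — 7 (Max) has 7→3.
A2: add {5} — 5 (Max) has 5→7.
A3 = A2; e.g. 1 (Min) can still go to 2. Fixed point.
Max's winning region = {3, 5, 7, 8}.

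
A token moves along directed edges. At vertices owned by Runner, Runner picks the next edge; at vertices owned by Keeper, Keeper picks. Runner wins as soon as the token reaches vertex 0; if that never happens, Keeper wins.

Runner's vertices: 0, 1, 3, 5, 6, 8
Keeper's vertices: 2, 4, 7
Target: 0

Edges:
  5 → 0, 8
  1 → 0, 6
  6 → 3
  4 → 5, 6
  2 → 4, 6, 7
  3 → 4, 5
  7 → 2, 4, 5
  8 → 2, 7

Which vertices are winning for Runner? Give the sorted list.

A0 = {0}
A1: add {1, 5} — 1 (Runner) has 1→0; 5 (Runner) has 5→0.
A2: add {3} — 3 (Runner) has 3→5.
A3: add {6} — 6 (Runner) has 6→3.
A4: add {4} — 4 (Keeper): all of {5, 6} already in.
A5 = A4; e.g. 2 (Keeper) can still go to 7. Fixed point.
Runner's winning region = {0, 1, 3, 4, 5, 6}.

0, 1, 3, 4, 5, 6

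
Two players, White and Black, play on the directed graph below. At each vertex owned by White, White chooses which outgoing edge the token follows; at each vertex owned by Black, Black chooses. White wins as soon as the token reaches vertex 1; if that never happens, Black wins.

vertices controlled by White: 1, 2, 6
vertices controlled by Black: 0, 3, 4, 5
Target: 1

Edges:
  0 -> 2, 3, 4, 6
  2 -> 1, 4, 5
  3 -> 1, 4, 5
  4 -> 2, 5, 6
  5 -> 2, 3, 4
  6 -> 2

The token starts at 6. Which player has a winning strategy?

A0 = {1}
A1: add {2} — 2 (White) has 2→1.
A2: add {6} — 6 (White) has 6→2.
A3 = A2; e.g. 0 (Black) can still go to 3. Fixed point.
6 ∈ A2, so White can force the target.

White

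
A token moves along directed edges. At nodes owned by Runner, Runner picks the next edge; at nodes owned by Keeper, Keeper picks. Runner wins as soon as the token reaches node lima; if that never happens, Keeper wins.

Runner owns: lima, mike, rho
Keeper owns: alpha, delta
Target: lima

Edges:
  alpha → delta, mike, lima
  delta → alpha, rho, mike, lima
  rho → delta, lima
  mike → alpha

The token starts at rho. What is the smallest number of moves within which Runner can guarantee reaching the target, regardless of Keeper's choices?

1

A0 = {lima}
A1: add {rho} — rho (Runner) has rho→lima.
A2 = A1; e.g. alpha (Keeper) can still go to delta. Fixed point.
rho enters the attractor at level 1, so Runner can force the target in 1 move from there.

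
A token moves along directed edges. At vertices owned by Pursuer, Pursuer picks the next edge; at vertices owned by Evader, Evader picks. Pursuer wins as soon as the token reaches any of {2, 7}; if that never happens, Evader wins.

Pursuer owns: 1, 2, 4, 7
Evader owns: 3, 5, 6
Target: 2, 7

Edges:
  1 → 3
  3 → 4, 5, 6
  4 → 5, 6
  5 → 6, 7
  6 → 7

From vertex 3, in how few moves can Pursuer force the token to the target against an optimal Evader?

A0 = {2, 7}
A1: add {6} — 6 (Evader): all of {7} already in.
A2: add {4, 5} — 4 (Pursuer) has 4→6; 5 (Evader): all of {6, 7} already in.
A3: add {3} — 3 (Evader): all of {4, 5, 6} already in.
3 enters the attractor at level 3, so Pursuer can force the target in 3 moves from there.

3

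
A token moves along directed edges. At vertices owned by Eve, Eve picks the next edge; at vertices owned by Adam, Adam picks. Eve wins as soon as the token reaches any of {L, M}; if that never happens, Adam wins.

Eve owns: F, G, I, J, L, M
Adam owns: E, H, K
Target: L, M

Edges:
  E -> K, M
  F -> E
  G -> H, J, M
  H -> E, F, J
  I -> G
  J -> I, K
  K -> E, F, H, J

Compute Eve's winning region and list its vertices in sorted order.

G, I, J, L, M

A0 = {L, M}
A1: add {G} — G (Eve) has G→M.
A2: add {I} — I (Eve) has I→G.
A3: add {J} — J (Eve) has J→I.
A4 = A3; e.g. E (Adam) can still go to K. Fixed point.
Eve's winning region = {G, I, J, L, M}.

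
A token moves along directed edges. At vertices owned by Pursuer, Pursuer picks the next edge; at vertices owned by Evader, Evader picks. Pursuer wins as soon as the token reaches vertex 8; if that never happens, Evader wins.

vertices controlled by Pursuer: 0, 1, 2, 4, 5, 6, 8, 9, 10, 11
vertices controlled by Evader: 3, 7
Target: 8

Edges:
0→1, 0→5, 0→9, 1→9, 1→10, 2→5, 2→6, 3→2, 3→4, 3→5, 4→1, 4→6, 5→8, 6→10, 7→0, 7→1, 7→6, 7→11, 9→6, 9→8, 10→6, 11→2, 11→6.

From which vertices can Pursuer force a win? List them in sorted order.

A0 = {8}
A1: add {5, 9} — 5 (Pursuer) has 5→8; 9 (Pursuer) has 9→8.
A2: add {0, 1, 2} — 0 (Pursuer) has 0→5; 1 (Pursuer) has 1→9; 2 (Pursuer) has 2→5.
A3: add {4, 11} — 4 (Pursuer) has 4→1; 11 (Pursuer) has 11→2.
A4: add {3} — 3 (Evader): all of {2, 4, 5} already in.
A5 = A4; e.g. 6 (Pursuer) has no edge into A4. Fixed point.
Pursuer's winning region = {0, 1, 2, 3, 4, 5, 8, 9, 11}.

0, 1, 2, 3, 4, 5, 8, 9, 11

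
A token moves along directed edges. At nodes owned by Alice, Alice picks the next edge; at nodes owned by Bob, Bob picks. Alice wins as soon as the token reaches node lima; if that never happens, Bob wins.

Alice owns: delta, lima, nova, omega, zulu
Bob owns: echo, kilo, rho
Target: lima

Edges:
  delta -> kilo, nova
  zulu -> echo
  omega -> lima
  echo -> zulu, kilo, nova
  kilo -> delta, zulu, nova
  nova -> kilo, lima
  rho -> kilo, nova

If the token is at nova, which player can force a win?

A0 = {lima}
A1: add {nova, omega} — omega (Alice) has omega→lima; nova (Alice) has nova→lima.
nova ∈ A1, so Alice can force the target.

Alice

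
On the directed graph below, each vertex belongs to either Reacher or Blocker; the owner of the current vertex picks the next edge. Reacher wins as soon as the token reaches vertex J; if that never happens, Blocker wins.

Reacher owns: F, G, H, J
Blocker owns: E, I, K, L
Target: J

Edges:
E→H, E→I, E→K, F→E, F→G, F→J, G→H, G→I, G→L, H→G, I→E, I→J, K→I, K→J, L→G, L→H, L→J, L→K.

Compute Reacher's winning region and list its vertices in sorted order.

F, J

A0 = {J}
A1: add {F} — F (Reacher) has F→J.
A2 = A1; e.g. E (Blocker) can still go to H. Fixed point.
Reacher's winning region = {F, J}.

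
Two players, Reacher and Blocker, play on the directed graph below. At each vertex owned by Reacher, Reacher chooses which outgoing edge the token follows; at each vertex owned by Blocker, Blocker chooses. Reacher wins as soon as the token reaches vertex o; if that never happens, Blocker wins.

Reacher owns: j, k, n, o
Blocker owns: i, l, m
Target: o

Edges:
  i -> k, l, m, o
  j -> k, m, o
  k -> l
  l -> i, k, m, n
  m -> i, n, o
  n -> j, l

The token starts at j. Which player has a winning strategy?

A0 = {o}
A1: add {j} — j (Reacher) has j→o.
j ∈ A1, so Reacher can force the target.

Reacher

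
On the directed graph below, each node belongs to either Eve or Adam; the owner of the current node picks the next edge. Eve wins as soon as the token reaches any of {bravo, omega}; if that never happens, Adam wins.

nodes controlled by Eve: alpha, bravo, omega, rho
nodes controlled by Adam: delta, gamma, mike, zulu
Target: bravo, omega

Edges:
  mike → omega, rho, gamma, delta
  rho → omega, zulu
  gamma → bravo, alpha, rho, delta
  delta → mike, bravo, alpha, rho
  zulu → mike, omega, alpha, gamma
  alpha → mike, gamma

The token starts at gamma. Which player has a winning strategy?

Adam

A0 = {bravo, omega}
A1: add {rho} — rho (Eve) has rho→omega.
A2 = A1; e.g. mike (Adam) can still go to gamma. Fixed point.
gamma never enters the attractor, so Adam can avoid the target forever.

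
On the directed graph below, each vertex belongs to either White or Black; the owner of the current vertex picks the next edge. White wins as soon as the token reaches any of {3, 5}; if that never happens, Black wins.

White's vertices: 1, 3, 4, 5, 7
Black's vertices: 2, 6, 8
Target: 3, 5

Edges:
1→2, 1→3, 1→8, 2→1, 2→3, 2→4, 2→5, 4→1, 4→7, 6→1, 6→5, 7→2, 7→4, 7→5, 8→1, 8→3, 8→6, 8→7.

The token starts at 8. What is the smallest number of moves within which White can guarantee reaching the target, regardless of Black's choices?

A0 = {3, 5}
A1: add {1, 7} — 1 (White) has 1→3; 7 (White) has 7→5.
A2: add {4, 6} — 4 (White) has 4→1; 6 (Black): all of {1, 5} already in.
A3: add {2, 8} — 2 (Black): all of {1, 3, 4, 5} already in; 8 (Black): all of {1, 3, 6, 7} already in.
A3 = all vertices. Fixed point.
8 enters the attractor at level 3, so White can force the target in 3 moves from there.

3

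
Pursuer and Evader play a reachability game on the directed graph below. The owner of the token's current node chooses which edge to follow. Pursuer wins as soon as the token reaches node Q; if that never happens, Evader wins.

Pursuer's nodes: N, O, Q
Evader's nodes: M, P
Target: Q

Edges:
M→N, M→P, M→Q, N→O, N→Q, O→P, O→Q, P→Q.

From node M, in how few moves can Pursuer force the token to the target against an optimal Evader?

2

A0 = {Q}
A1: add {N, O, P} — N (Pursuer) has N→Q; O (Pursuer) has O→Q; P (Evader): all of {Q} already in.
A2: add {M} — M (Evader): all of {N, P, Q} already in.
A2 = all vertices. Fixed point.
M enters the attractor at level 2, so Pursuer can force the target in 2 moves from there.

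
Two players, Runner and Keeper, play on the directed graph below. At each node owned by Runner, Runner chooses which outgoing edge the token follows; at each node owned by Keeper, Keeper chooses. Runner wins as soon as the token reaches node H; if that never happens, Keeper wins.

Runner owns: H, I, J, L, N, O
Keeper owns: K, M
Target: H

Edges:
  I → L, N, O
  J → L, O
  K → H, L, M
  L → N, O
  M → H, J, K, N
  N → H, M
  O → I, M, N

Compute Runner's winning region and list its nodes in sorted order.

H, I, J, L, N, O

A0 = {H}
A1: add {N} — N (Runner) has N→H.
A2: add {I, L, O} — I (Runner) has I→N; L (Runner) has L→N; O (Runner) has O→N.
A3: add {J} — J (Runner) has J→L.
A4 = A3; e.g. K (Keeper) can still go to M. Fixed point.
Runner's winning region = {H, I, J, L, N, O}.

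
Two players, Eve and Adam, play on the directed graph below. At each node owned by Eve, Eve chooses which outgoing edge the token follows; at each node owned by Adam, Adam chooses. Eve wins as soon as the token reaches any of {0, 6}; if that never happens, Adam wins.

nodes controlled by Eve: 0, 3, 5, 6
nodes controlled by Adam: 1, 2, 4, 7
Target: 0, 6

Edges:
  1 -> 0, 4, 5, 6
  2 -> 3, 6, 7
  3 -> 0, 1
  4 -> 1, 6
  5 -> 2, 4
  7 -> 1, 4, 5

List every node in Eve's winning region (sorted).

0, 3, 6

A0 = {0, 6}
A1: add {3} — 3 (Eve) has 3→0.
A2 = A1; e.g. 1 (Adam) can still go to 4. Fixed point.
Eve's winning region = {0, 3, 6}.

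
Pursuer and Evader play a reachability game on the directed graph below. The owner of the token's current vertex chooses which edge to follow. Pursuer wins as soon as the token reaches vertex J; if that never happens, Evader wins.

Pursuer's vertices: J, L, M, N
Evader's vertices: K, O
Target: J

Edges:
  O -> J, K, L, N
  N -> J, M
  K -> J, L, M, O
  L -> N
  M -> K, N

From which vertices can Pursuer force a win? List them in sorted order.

J, L, M, N

A0 = {J}
A1: add {N} — N (Pursuer) has N→J.
A2: add {L, M} — L (Pursuer) has L→N; M (Pursuer) has M→N.
A3 = A2; e.g. K (Evader) can still go to O. Fixed point.
Pursuer's winning region = {J, L, M, N}.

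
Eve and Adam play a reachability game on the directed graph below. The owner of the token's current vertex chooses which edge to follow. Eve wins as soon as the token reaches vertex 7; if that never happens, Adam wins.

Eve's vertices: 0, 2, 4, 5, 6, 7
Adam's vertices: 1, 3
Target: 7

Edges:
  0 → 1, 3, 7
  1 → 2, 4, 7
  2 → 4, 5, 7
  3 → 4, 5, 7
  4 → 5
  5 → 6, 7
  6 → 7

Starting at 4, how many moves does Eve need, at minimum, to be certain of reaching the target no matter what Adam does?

A0 = {7}
A1: add {0, 2, 5, 6} — 0 (Eve) has 0→7; 2 (Eve) has 2→7; 5 (Eve) has 5→7; 6 (Eve) has 6→7.
A2: add {4} — 4 (Eve) has 4→5.
4 enters the attractor at level 2, so Eve can force the target in 2 moves from there.

2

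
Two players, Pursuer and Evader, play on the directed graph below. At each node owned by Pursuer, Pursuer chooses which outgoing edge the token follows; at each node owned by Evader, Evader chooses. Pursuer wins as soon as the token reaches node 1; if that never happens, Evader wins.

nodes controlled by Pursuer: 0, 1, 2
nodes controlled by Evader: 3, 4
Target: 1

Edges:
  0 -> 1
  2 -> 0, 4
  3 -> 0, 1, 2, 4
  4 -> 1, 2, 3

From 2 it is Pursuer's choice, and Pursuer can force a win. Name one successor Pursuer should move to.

0

A0 = {1}
A1: add {0} — 0 (Pursuer) has 0→1.
A2: add {2} — 2 (Pursuer) has 2→0.
A3 = A2; e.g. 3 (Evader) can still go to 4. Fixed point.
From 2, successor 0 is in the attractor (rank 1); the other successor 4 is not.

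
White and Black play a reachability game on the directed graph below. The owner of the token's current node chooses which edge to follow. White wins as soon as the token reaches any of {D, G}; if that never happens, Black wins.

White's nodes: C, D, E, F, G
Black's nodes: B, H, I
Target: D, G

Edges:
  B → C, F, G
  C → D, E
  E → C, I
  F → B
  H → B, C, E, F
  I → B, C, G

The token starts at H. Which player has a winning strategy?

Black

A0 = {D, G}
A1: add {C} — C (White) has C→D.
A2: add {E} — E (White) has E→C.
A3 = A2; e.g. B (Black) can still go to F. Fixed point.
H never enters the attractor, so Black can avoid the target forever.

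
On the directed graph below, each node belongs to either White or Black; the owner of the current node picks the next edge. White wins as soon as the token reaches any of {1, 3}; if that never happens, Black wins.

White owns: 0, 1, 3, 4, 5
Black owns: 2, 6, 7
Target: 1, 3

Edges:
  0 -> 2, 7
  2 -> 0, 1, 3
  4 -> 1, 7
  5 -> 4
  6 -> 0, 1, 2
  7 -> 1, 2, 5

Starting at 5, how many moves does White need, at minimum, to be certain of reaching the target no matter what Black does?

2

A0 = {1, 3}
A1: add {4} — 4 (White) has 4→1.
A2: add {5} — 5 (White) has 5→4.
A3 = A2; e.g. 0 (White) has no edge into A2. Fixed point.
5 enters the attractor at level 2, so White can force the target in 2 moves from there.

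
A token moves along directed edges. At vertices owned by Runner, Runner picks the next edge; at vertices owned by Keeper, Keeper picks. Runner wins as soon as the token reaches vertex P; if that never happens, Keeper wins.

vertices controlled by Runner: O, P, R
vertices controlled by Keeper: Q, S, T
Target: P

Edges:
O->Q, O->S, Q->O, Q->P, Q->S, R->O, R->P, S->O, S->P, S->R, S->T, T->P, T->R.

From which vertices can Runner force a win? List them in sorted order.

P, R, T

A0 = {P}
A1: add {R} — R (Runner) has R→P.
A2: add {T} — T (Keeper): all of {P, R} already in.
A3 = A2; e.g. O (Runner) has no edge into A2. Fixed point.
Runner's winning region = {P, R, T}.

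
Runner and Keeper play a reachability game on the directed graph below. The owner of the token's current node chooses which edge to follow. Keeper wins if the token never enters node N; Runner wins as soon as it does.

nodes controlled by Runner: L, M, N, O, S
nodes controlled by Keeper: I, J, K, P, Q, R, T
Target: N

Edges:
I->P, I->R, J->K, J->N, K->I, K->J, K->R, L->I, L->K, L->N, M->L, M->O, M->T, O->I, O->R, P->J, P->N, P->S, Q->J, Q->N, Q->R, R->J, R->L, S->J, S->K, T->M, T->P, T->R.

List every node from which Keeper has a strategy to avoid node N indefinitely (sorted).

A0 = {N}
A1: add {L} — L (Runner) has L→N.
A2: add {M} — M (Runner) has M→L.
A3 = A2; e.g. I (Keeper) can still go to P. Fixed point.
Runner's attractor = {L, M, N}; Keeper avoids the target exactly from the complement.

I, J, K, O, P, Q, R, S, T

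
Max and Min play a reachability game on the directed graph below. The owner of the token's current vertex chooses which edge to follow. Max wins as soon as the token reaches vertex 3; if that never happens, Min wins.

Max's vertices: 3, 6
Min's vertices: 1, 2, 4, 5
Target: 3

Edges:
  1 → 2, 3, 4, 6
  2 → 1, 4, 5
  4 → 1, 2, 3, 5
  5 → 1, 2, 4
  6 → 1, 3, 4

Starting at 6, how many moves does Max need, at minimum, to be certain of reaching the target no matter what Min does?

A0 = {3}
A1: add {6} — 6 (Max) has 6→3.
A2 = A1; e.g. 1 (Min) can still go to 2. Fixed point.
6 enters the attractor at level 1, so Max can force the target in 1 move from there.

1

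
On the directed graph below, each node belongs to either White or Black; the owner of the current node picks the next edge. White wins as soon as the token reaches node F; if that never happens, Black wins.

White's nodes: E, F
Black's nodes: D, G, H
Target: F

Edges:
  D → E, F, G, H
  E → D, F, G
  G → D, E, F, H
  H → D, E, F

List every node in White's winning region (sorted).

A0 = {F}
A1: add {E} — E (White) has E→F.
A2 = A1; e.g. D (Black) can still go to G. Fixed point.
White's winning region = {E, F}.

E, F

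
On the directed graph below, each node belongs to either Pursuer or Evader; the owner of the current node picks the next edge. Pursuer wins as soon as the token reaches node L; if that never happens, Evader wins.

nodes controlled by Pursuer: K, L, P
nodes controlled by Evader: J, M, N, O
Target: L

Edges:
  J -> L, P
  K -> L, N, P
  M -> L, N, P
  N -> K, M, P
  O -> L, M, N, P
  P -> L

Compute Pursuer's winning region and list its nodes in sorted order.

A0 = {L}
A1: add {K, P} — K (Pursuer) has K→L; P (Pursuer) has P→L.
A2: add {J} — J (Evader): all of {L, P} already in.
A3 = A2; e.g. M (Evader) can still go to N. Fixed point.
Pursuer's winning region = {J, K, L, P}.

J, K, L, P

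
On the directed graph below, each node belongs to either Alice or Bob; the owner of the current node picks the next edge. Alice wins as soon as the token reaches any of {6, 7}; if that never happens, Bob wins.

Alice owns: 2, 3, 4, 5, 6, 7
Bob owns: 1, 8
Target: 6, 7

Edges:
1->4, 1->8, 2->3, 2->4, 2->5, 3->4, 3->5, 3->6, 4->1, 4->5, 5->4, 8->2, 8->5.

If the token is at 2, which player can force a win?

A0 = {6, 7}
A1: add {3} — 3 (Alice) has 3→6.
A2: add {2} — 2 (Alice) has 2→3.
A3 = A2; e.g. 1 (Bob) can still go to 4. Fixed point.
2 ∈ A2, so Alice can force the target.

Alice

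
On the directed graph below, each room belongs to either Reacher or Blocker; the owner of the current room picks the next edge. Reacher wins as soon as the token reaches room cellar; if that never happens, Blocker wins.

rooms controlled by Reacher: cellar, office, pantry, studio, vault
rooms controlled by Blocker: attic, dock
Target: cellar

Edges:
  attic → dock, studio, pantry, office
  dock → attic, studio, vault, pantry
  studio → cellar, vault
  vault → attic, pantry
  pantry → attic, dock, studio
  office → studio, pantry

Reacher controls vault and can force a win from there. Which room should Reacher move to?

pantry

A0 = {cellar}
A1: add {studio} — studio (Reacher) has studio→cellar.
A2: add {office, pantry} — pantry (Reacher) has pantry→studio; office (Reacher) has office→studio.
A3: add {vault} — vault (Reacher) has vault→pantry.
A4 = A3; e.g. attic (Blocker) can still go to dock. Fixed point.
From vault, successor pantry is in the attractor (rank 2); the other successor attic is not.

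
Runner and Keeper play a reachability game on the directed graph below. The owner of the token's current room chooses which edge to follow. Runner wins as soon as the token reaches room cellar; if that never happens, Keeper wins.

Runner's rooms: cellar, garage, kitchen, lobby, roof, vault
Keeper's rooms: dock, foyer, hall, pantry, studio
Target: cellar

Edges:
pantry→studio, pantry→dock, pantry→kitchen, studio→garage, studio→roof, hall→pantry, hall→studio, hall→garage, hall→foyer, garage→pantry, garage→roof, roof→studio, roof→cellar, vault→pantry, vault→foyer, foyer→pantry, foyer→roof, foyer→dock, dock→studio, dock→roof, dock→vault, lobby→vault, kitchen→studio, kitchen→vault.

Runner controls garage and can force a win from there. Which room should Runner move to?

roof

A0 = {cellar}
A1: add {roof} — roof (Runner) has roof→cellar.
A2: add {garage} — garage (Runner) has garage→roof.
A3: add {studio} — studio (Keeper): all of {garage, roof} already in.
A4: add {kitchen} — kitchen (Runner) has kitchen→studio.
A5 = A4; e.g. pantry (Keeper) can still go to dock. Fixed point.
From garage, successor roof is in the attractor (rank 1); the other successor pantry is not.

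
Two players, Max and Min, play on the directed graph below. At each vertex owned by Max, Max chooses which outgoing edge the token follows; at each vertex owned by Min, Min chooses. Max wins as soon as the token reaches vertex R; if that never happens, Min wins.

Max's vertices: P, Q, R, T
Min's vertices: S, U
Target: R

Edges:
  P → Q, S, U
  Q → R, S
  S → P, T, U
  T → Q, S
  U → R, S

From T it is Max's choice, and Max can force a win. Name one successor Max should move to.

A0 = {R}
A1: add {Q} — Q (Max) has Q→R.
A2: add {P, T} — P (Max) has P→Q; T (Max) has T→Q.
A3 = A2; e.g. S (Min) can still go to U. Fixed point.
From T, successor Q is in the attractor (rank 1); the other successor S is not.

Q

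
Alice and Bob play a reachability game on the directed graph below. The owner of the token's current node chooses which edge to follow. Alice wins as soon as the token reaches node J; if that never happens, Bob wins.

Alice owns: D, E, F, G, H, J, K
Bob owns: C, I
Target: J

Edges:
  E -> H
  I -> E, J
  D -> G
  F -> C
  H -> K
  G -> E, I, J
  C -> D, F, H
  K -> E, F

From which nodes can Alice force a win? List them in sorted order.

A0 = {J}
A1: add {G} — G (Alice) has G→J.
A2: add {D} — D (Alice) has D→G.
A3 = A2; e.g. C (Bob) can still go to F. Fixed point.
Alice's winning region = {D, G, J}.

D, G, J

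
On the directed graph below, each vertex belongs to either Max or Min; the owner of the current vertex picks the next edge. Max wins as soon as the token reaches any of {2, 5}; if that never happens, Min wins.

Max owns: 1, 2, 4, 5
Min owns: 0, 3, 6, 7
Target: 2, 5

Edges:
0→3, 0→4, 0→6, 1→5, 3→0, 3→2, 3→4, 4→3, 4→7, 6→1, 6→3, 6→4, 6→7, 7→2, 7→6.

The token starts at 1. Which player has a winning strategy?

Max

A0 = {2, 5}
A1: add {1} — 1 (Max) has 1→5.
A2 = A1; e.g. 0 (Min) can still go to 3. Fixed point.
1 ∈ A1, so Max can force the target.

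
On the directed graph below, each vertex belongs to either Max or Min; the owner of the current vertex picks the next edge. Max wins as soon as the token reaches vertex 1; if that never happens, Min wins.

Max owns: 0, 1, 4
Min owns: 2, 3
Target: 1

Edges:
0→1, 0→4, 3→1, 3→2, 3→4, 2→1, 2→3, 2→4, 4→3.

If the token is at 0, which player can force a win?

A0 = {1}
A1: add {0} — 0 (Max) has 0→1.
A2 = A1; e.g. 2 (Min) can still go to 3. Fixed point.
0 ∈ A1, so Max can force the target.

Max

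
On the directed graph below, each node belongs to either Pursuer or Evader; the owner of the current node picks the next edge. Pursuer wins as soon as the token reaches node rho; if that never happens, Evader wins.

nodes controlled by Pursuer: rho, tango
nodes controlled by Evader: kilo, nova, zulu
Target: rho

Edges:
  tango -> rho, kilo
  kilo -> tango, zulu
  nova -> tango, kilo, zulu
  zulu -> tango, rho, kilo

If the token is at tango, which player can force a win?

Pursuer

A0 = {rho}
A1: add {tango} — tango (Pursuer) has tango→rho.
A2 = A1; e.g. kilo (Evader) can still go to zulu. Fixed point.
tango ∈ A1, so Pursuer can force the target.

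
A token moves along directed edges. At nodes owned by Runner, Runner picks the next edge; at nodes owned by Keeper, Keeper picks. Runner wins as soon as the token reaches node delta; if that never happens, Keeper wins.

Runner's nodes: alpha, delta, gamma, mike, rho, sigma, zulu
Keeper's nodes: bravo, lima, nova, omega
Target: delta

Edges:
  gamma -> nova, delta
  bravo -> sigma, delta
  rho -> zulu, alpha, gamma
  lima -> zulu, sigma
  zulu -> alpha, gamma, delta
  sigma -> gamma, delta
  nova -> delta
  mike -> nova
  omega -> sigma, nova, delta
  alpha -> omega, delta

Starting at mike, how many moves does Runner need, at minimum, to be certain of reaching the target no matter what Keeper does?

2

A0 = {delta}
A1: add {alpha, gamma, nova, sigma, zulu} — zulu (Runner) has zulu→delta; alpha (Runner) has alpha→delta; sigma (Runner) has sigma→delta; gamma (Runner) has gamma→delta; nova (Keeper): all of {delta} already in.
A2: add {bravo, lima, mike, omega, rho} — mike (Runner) has mike→nova; rho (Runner) has rho→zulu; bravo (Keeper): all of {sigma, delta} already in; lima (Keeper): all of {zulu, sigma} already in; omega (Keeper): all of {sigma, nova, delta} already in.
A2 = all vertices. Fixed point.
mike enters the attractor at level 2, so Runner can force the target in 2 moves from there.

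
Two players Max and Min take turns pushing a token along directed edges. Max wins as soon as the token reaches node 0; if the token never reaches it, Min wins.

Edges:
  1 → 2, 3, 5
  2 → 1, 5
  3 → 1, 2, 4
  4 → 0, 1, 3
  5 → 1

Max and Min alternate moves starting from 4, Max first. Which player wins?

Max

Track states (vertex, player-to-move).
A0 = {(0,Max), (0,Min)}
A1: add {(4,Max)}.
(4,Max) ∈ A1 ⇒ Max forces the target.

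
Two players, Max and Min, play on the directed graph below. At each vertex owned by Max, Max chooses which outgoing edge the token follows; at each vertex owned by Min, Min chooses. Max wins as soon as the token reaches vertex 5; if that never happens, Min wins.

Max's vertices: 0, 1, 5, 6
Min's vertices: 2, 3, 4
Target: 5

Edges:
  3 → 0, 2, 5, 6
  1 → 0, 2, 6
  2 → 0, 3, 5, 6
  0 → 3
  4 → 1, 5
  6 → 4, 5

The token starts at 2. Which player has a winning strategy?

Min

A0 = {5}
A1: add {6} — 6 (Max) has 6→5.
A2: add {1} — 1 (Max) has 1→6.
A3: add {4} — 4 (Min): all of {1, 5} already in.
A4 = A3; e.g. 0 (Max) has no edge into A3. Fixed point.
2 never enters the attractor, so Min can avoid the target forever.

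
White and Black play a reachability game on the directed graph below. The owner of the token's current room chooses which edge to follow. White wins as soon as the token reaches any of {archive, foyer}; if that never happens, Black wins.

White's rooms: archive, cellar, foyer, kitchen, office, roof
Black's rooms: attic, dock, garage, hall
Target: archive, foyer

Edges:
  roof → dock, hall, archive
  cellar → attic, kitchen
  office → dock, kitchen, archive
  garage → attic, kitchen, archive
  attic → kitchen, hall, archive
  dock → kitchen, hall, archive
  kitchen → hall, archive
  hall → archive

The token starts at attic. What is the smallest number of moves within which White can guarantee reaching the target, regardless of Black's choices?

2

A0 = {archive, foyer}
A1: add {hall, kitchen, office, roof} — roof (White) has roof→archive; office (White) has office→archive; kitchen (White) has kitchen→archive; hall (Black): all of {archive} already in.
A2: add {attic, cellar, dock} — cellar (White) has cellar→kitchen; attic (Black): all of {kitchen, hall, archive} already in; dock (Black): all of {kitchen, hall, archive} already in.
attic enters the attractor at level 2, so White can force the target in 2 moves from there.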